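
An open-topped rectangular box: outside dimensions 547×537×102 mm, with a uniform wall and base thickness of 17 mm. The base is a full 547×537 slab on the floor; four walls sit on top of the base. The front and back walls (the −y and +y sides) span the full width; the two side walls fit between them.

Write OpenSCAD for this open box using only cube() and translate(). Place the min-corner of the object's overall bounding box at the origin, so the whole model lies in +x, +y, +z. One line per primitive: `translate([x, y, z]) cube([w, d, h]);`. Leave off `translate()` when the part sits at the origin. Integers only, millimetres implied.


cube([547, 537, 17]);
translate([0, 0, 17]) cube([547, 17, 85]);
translate([0, 520, 17]) cube([547, 17, 85]);
translate([0, 17, 17]) cube([17, 503, 85]);
translate([530, 17, 17]) cube([17, 503, 85]);


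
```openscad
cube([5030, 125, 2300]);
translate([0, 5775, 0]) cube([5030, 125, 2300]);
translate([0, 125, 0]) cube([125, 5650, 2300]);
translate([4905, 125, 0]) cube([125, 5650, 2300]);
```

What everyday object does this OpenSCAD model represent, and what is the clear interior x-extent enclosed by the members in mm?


A house (or room) frame. The interior width is 4780 mm.

Four 2300 mm walls enclosing a rectangle with no floor or roof — a room or house frame. Outside width is 5030 mm and wall thickness is 125 mm, so the interior width is 5030 − 2 × 125 = 4780 mm.


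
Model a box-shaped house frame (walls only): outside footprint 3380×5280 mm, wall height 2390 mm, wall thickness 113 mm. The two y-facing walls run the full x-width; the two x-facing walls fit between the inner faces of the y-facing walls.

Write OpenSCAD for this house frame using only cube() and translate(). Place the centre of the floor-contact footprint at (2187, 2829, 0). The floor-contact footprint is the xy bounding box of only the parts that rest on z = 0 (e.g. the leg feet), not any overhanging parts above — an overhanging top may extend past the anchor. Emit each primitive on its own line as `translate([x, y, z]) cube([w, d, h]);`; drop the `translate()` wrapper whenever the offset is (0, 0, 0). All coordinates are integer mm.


translate([497, 189, 0]) cube([3380, 113, 2390]);
translate([497, 5356, 0]) cube([3380, 113, 2390]);
translate([497, 302, 0]) cube([113, 5054, 2390]);
translate([3764, 302, 0]) cube([113, 5054, 2390]);


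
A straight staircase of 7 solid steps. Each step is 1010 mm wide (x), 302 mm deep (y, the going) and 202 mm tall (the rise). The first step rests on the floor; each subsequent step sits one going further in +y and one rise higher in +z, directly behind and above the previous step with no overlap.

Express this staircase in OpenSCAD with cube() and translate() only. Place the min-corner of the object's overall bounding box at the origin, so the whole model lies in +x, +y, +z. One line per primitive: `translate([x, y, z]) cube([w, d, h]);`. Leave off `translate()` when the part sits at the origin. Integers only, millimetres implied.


cube([1010, 302, 202]);
translate([0, 302, 202]) cube([1010, 302, 202]);
translate([0, 604, 404]) cube([1010, 302, 202]);
translate([0, 906, 606]) cube([1010, 302, 202]);
translate([0, 1208, 808]) cube([1010, 302, 202]);
translate([0, 1510, 1010]) cube([1010, 302, 202]);
translate([0, 1812, 1212]) cube([1010, 302, 202]);


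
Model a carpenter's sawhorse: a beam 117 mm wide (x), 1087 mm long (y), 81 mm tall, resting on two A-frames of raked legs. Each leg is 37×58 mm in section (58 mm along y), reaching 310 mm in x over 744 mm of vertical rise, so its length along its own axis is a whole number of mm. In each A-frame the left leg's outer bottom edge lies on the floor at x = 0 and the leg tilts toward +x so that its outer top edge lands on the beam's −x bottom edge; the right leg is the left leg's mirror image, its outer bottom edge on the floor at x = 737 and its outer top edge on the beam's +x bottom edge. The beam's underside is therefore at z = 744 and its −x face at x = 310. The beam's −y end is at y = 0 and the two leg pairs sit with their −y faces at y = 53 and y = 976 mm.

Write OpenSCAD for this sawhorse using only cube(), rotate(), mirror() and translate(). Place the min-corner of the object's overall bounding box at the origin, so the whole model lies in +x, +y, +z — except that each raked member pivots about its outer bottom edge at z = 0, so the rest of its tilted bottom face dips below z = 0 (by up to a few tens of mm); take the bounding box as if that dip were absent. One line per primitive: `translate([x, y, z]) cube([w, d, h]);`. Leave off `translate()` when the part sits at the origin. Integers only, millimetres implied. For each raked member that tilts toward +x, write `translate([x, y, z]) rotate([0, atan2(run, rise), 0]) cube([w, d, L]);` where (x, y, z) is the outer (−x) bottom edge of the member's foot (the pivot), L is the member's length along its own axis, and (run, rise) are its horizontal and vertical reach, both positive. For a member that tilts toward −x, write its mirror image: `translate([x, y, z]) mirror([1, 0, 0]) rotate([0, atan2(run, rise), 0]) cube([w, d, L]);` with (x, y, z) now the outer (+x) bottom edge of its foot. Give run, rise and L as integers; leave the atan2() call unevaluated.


translate([310, 0, 744]) cube([117, 1087, 81]);
translate([0, 53, 0]) rotate([0, atan2(310, 744), 0]) cube([37, 58, 806]);
translate([737, 53, 0]) mirror([1, 0, 0]) rotate([0, atan2(310, 744), 0]) cube([37, 58, 806]);
translate([0, 976, 0]) rotate([0, atan2(310, 744), 0]) cube([37, 58, 806]);
translate([737, 976, 0]) mirror([1, 0, 0]) rotate([0, atan2(310, 744), 0]) cube([37, 58, 806]);


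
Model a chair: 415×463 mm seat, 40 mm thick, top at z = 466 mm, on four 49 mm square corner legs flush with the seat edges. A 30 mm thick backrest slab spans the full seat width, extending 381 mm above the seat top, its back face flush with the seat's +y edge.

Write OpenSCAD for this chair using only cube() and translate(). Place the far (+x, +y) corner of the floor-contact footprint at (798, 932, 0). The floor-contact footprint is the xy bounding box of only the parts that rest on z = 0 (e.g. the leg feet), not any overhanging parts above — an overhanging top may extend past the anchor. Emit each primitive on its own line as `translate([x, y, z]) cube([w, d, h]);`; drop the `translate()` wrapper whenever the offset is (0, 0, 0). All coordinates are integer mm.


translate([383, 469, 426]) cube([415, 463, 40]);
translate([383, 469, 0]) cube([49, 49, 426]);
translate([749, 469, 0]) cube([49, 49, 426]);
translate([383, 883, 0]) cube([49, 49, 426]);
translate([749, 883, 0]) cube([49, 49, 426]);
translate([383, 902, 466]) cube([415, 30, 381]);


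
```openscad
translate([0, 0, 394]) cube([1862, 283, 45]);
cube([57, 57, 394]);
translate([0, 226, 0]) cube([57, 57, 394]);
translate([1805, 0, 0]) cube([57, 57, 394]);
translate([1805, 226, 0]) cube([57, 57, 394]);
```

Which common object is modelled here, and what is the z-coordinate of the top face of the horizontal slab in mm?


A bench. The seat-top height is 439 mm.

A long slab on four corner posts — a bench. The slab sits at z = 394 with thickness 45, so the top is 394 + 45 = 439 mm.


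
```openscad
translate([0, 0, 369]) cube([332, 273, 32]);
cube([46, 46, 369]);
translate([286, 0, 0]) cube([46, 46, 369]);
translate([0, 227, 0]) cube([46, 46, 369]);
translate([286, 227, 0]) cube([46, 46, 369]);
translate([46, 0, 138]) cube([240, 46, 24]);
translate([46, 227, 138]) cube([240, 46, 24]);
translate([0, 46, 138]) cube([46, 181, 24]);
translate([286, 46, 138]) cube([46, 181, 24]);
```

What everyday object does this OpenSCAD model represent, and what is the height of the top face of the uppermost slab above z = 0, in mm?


A stool. The seat height is 401 mm.

A 332×273×32 slab at z = 369 on four corner posts — a stool. The seat top is 369 + 32 = 401 mm.


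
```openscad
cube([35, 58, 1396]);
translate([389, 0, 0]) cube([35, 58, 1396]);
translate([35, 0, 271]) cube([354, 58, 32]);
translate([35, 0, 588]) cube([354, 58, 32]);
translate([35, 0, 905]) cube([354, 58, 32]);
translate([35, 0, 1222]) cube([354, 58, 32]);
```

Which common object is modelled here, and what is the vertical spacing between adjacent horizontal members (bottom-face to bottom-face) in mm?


A ladder. The rung spacing is 317 mm.

Two tall 35×58 posts with 4 short bars between them — a ladder. Adjacent rungs sit at z = 271 and z = 588, so the spacing is 588 − 271 = 317 mm.


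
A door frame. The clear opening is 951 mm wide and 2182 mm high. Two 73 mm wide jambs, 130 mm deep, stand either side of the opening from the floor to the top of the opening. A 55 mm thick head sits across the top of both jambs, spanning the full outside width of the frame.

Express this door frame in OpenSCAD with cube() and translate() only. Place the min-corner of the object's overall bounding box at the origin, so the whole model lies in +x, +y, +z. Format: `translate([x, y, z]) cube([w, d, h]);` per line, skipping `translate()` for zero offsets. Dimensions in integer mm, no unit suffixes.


cube([73, 130, 2182]);
translate([1024, 0, 0]) cube([73, 130, 2182]);
translate([0, 0, 2182]) cube([1097, 130, 55]);


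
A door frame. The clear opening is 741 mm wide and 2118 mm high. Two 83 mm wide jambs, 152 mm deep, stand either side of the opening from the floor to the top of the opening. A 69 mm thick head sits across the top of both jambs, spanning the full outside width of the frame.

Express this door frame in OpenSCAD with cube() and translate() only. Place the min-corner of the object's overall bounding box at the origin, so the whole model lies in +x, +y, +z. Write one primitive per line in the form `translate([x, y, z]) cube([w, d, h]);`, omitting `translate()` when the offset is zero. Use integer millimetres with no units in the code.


cube([83, 152, 2118]);
translate([824, 0, 0]) cube([83, 152, 2118]);
translate([0, 0, 2118]) cube([907, 152, 69]);


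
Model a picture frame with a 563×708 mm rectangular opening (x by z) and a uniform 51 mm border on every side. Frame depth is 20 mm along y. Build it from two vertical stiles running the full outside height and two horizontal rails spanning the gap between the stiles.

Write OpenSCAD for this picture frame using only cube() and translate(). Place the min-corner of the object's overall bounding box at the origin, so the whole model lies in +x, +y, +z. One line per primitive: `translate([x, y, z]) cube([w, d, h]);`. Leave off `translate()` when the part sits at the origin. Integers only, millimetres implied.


cube([51, 20, 810]);
translate([614, 0, 0]) cube([51, 20, 810]);
translate([51, 0, 0]) cube([563, 20, 51]);
translate([51, 0, 759]) cube([563, 20, 51]);


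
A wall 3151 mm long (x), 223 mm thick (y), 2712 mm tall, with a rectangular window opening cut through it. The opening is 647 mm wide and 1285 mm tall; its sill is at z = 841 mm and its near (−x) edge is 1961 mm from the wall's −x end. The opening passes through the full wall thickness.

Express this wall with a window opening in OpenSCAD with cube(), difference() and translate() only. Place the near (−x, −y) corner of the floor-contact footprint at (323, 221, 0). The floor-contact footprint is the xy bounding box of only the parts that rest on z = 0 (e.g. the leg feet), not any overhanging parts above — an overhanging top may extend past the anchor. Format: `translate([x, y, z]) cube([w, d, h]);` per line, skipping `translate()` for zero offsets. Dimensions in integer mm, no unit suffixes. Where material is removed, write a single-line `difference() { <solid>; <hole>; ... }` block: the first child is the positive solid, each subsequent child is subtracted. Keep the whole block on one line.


difference() { translate([323, 221, 0]) cube([3151, 223, 2712]); translate([2284, 221, 841]) cube([647, 223, 1285]); }


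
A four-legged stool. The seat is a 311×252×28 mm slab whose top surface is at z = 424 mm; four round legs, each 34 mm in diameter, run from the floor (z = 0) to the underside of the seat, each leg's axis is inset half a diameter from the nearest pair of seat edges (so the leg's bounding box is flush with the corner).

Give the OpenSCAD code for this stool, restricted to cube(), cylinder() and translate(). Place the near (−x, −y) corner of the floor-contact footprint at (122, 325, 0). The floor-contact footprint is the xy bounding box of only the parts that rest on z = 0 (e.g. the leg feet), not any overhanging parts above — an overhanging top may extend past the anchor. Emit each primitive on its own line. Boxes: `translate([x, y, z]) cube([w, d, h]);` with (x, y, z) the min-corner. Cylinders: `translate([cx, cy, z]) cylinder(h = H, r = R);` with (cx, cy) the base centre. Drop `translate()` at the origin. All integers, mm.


translate([122, 325, 396]) cube([311, 252, 28]);
translate([139, 342, 0]) cylinder(h = 396, r = 17);
translate([416, 342, 0]) cylinder(h = 396, r = 17);
translate([139, 560, 0]) cylinder(h = 396, r = 17);
translate([416, 560, 0]) cylinder(h = 396, r = 17);


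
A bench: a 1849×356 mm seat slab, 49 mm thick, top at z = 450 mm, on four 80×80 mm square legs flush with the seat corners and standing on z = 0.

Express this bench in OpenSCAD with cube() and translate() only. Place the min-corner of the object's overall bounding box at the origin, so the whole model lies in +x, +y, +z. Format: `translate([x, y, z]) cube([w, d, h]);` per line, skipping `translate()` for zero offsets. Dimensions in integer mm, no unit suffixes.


translate([0, 0, 401]) cube([1849, 356, 49]);
cube([80, 80, 401]);
translate([0, 276, 0]) cube([80, 80, 401]);
translate([1769, 0, 0]) cube([80, 80, 401]);
translate([1769, 276, 0]) cube([80, 80, 401]);


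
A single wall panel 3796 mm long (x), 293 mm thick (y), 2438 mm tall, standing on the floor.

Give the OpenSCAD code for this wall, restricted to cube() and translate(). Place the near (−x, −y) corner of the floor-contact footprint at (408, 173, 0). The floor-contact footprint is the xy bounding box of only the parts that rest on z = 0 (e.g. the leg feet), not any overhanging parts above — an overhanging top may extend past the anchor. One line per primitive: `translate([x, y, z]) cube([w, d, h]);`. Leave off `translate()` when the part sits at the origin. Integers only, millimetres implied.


translate([408, 173, 0]) cube([3796, 293, 2438]);


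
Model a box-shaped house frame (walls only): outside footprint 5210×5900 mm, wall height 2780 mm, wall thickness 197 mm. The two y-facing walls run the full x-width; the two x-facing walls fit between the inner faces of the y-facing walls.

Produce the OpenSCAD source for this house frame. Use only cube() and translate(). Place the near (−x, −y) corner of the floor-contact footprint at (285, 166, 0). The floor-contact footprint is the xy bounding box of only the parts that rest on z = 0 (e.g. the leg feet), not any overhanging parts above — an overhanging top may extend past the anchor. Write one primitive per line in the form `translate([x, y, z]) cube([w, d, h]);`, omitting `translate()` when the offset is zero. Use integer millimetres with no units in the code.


translate([285, 166, 0]) cube([5210, 197, 2780]);
translate([285, 5869, 0]) cube([5210, 197, 2780]);
translate([285, 363, 0]) cube([197, 5506, 2780]);
translate([5298, 363, 0]) cube([197, 5506, 2780]);


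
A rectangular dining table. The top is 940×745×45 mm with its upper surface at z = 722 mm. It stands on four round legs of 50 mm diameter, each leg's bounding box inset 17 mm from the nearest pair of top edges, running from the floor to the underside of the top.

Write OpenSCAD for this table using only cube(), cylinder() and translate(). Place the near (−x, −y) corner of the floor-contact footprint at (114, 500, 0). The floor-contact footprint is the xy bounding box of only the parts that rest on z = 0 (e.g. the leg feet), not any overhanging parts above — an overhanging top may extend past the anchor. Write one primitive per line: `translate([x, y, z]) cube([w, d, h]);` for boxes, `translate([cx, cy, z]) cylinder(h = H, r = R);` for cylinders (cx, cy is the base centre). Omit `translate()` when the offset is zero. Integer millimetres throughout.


translate([97, 483, 677]) cube([940, 745, 45]);
translate([139, 525, 0]) cylinder(h = 677, r = 25);
translate([995, 525, 0]) cylinder(h = 677, r = 25);
translate([139, 1186, 0]) cylinder(h = 677, r = 25);
translate([995, 1186, 0]) cylinder(h = 677, r = 25);


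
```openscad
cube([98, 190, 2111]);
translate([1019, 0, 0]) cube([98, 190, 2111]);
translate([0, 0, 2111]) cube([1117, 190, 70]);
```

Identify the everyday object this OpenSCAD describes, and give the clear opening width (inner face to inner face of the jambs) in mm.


A door frame. The clear opening width is 921 mm.

Two 2111 mm tall posts with a header on top — a door frame. The left jamb is 98 mm wide at x = 0; the right jamb starts at x = 1019. The clear opening is 1019 − 98 = 921 mm.


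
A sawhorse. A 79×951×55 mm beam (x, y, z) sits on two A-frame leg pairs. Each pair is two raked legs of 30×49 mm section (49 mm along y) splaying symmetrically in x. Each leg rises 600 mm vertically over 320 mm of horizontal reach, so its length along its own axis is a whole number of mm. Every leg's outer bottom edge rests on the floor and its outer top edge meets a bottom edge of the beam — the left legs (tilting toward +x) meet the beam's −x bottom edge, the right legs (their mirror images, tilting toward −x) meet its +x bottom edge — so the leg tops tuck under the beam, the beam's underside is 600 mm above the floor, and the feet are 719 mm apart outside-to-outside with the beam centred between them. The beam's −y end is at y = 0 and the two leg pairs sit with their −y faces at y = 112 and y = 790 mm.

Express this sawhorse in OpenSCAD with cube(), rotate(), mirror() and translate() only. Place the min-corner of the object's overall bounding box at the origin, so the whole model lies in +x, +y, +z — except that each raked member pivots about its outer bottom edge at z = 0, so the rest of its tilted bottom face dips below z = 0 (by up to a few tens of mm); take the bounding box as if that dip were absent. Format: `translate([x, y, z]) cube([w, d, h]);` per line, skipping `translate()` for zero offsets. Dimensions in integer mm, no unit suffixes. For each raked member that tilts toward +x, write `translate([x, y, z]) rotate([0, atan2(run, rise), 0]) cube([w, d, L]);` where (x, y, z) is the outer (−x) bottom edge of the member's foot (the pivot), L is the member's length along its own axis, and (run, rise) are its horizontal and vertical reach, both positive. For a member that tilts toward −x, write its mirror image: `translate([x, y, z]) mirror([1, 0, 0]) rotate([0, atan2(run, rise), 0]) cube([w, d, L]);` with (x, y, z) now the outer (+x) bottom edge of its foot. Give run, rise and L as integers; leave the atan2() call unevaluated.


translate([320, 0, 600]) cube([79, 951, 55]);
translate([0, 112, 0]) rotate([0, atan2(320, 600), 0]) cube([30, 49, 680]);
translate([719, 112, 0]) mirror([1, 0, 0]) rotate([0, atan2(320, 600), 0]) cube([30, 49, 680]);
translate([0, 790, 0]) rotate([0, atan2(320, 600), 0]) cube([30, 49, 680]);
translate([719, 790, 0]) mirror([1, 0, 0]) rotate([0, atan2(320, 600), 0]) cube([30, 49, 680]);


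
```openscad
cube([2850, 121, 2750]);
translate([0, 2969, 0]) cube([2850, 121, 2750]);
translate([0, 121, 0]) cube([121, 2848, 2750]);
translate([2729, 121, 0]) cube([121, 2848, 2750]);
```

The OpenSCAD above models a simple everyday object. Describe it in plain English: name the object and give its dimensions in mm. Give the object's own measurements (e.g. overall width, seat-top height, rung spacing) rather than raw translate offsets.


The wall frame of a small rectangular building: four walls, each 2750 mm tall and 121 mm thick, enclosing a footprint 2850 mm (x) by 3090 mm (y) outside-to-outside, with no floor or roof. The front and back walls (the −y and +y sides) span the full width; the two side walls fit between them.


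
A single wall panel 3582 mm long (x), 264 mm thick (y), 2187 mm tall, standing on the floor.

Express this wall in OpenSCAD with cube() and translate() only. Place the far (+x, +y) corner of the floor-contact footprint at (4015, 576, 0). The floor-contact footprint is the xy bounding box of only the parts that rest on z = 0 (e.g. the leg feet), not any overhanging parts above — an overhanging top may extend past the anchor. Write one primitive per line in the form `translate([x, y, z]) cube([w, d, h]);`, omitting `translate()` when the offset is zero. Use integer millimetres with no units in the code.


translate([433, 312, 0]) cube([3582, 264, 2187]);


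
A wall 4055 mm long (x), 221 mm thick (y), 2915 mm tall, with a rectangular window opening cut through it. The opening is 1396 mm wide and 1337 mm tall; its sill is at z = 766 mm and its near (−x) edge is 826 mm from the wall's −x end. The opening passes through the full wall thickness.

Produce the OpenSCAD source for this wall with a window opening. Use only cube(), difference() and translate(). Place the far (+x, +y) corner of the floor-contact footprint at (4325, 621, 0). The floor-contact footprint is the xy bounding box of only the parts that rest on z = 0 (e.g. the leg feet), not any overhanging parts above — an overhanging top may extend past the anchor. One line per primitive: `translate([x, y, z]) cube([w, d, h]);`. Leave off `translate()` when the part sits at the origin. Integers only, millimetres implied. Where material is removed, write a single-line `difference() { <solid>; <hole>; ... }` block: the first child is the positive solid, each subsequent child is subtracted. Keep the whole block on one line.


difference() { translate([270, 400, 0]) cube([4055, 221, 2915]); translate([1096, 400, 766]) cube([1396, 221, 1337]); }


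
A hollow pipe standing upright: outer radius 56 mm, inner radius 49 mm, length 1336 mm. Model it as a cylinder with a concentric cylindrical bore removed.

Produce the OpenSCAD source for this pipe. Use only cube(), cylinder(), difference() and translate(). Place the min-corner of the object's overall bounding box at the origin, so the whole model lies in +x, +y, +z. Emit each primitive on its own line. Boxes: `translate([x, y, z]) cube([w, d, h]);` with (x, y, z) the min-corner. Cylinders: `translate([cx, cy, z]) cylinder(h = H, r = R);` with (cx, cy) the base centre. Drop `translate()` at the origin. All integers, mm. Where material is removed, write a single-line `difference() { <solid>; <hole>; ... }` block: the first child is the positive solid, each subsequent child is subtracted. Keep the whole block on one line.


difference() { translate([56, 56, 0]) cylinder(h = 1336, r = 56); translate([56, 56, 0]) cylinder(h = 1336, r = 49); }


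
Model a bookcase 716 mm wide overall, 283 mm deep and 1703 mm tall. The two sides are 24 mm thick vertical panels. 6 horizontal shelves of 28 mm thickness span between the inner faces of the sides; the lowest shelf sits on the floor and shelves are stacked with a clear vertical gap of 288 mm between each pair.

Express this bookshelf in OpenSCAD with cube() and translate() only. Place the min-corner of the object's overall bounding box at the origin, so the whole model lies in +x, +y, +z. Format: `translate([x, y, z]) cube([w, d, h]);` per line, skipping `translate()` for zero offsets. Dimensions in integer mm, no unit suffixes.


cube([24, 283, 1703]);
translate([692, 0, 0]) cube([24, 283, 1703]);
translate([24, 0, 0]) cube([668, 283, 28]);
translate([24, 0, 316]) cube([668, 283, 28]);
translate([24, 0, 632]) cube([668, 283, 28]);
translate([24, 0, 948]) cube([668, 283, 28]);
translate([24, 0, 1264]) cube([668, 283, 28]);
translate([24, 0, 1580]) cube([668, 283, 28]);


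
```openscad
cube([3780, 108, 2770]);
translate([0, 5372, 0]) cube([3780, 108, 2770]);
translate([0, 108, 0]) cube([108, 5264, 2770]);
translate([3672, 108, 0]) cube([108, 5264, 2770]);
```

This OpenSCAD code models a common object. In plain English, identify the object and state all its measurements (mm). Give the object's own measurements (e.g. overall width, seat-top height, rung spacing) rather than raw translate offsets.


The wall frame of a small rectangular building: four walls, each 2770 mm tall and 108 mm thick, enclosing a footprint 3780 mm (x) by 5480 mm (y) outside-to-outside, with no floor or roof. The front and back walls (the −y and +y sides) span the full width; the two side walls fit between them.


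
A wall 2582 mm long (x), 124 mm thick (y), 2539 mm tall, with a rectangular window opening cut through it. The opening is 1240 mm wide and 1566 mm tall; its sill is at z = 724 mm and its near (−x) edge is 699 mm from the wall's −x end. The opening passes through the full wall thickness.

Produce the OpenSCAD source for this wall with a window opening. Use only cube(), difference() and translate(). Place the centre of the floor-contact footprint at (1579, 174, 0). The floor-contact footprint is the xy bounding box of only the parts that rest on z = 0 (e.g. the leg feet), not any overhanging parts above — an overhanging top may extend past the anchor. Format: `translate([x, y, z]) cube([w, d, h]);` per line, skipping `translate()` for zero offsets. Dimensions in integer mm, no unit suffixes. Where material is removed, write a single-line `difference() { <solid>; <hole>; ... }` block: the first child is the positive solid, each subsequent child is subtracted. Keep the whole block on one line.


difference() { translate([288, 112, 0]) cube([2582, 124, 2539]); translate([987, 112, 724]) cube([1240, 124, 1566]); }


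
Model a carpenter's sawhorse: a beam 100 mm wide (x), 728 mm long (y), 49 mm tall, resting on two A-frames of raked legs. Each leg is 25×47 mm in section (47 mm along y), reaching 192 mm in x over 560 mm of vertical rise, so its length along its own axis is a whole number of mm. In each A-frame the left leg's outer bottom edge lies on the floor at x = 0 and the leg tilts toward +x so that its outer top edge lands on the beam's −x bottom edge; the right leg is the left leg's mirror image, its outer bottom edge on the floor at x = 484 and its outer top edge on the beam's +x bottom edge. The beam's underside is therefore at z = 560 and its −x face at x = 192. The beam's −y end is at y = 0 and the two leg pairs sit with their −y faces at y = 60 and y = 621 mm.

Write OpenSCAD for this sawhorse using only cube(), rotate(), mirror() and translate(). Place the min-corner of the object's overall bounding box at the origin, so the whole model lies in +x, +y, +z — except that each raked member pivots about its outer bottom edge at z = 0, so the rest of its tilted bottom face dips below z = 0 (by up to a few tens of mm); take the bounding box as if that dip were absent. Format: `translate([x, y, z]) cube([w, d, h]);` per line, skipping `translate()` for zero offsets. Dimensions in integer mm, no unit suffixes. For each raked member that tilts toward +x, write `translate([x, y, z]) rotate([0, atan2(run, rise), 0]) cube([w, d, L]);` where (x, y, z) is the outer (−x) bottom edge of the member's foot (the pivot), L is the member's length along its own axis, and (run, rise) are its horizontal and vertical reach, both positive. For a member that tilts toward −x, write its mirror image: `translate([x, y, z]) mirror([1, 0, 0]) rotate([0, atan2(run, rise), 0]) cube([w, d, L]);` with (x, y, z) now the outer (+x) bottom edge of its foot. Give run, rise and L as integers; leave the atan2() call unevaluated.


// leg length = √(192² + 560²) = 592
// right-leg outer foot x = 2·192 + 100 = 484
// beam min-corner = (192, 0, 560)
translate([192, 0, 560]) cube([100, 728, 49]);
translate([0, 60, 0]) rotate([0, atan2(192, 560), 0]) cube([25, 47, 592]);
translate([484, 60, 0]) mirror([1, 0, 0]) rotate([0, atan2(192, 560), 0]) cube([25, 47, 592]);
translate([0, 621, 0]) rotate([0, atan2(192, 560), 0]) cube([25, 47, 592]);
translate([484, 621, 0]) mirror([1, 0, 0]) rotate([0, atan2(192, 560), 0]) cube([25, 47, 592]);


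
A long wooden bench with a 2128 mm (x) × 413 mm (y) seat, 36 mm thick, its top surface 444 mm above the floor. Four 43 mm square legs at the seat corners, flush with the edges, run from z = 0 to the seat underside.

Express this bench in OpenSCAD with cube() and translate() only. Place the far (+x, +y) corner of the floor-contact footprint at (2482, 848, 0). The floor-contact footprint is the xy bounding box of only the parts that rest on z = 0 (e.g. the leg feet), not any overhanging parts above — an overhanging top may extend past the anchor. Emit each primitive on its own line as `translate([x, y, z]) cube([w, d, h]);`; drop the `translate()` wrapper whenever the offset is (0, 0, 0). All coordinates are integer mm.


translate([354, 435, 408]) cube([2128, 413, 36]);
translate([354, 435, 0]) cube([43, 43, 408]);
translate([354, 805, 0]) cube([43, 43, 408]);
translate([2439, 435, 0]) cube([43, 43, 408]);
translate([2439, 805, 0]) cube([43, 43, 408]);


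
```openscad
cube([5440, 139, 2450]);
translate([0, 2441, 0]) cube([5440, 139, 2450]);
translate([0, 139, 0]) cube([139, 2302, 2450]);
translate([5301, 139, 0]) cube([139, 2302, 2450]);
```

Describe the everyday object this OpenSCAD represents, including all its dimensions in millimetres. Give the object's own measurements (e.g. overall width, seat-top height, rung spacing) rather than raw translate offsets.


The wall frame of a small rectangular building: four walls, each 2450 mm tall and 139 mm thick, enclosing a footprint 5440 mm (x) by 2580 mm (y) outside-to-outside, with no floor or roof. The front and back walls (the −y and +y sides) span the full width; the two side walls fit between them.


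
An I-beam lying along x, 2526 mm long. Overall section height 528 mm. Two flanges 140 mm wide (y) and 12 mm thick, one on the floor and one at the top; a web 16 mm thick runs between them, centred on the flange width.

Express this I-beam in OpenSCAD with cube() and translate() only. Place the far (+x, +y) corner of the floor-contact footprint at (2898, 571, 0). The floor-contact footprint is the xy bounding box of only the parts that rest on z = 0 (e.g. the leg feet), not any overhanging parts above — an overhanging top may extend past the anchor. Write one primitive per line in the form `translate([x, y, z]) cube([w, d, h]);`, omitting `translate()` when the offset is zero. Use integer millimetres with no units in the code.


translate([372, 431, 0]) cube([2526, 140, 12]);
translate([372, 493, 12]) cube([2526, 16, 504]);
translate([372, 431, 516]) cube([2526, 140, 12]);


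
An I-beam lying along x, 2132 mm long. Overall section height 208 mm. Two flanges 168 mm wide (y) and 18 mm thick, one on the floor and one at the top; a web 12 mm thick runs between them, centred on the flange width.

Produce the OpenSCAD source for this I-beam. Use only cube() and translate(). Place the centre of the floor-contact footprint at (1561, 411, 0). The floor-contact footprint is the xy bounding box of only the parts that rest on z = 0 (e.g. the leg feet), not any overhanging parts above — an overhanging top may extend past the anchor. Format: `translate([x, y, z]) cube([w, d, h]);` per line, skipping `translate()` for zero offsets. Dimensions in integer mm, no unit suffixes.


translate([495, 327, 0]) cube([2132, 168, 18]);
translate([495, 405, 18]) cube([2132, 12, 172]);
translate([495, 327, 190]) cube([2132, 168, 18]);


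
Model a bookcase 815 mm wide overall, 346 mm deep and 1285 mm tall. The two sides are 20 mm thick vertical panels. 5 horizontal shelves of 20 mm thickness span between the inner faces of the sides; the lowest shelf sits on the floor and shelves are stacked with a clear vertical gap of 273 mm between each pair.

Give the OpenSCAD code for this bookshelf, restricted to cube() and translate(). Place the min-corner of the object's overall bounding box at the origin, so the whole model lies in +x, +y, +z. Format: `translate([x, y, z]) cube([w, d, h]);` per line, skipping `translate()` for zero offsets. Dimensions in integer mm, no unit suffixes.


cube([20, 346, 1285]);
translate([795, 0, 0]) cube([20, 346, 1285]);
translate([20, 0, 0]) cube([775, 346, 20]);
translate([20, 0, 293]) cube([775, 346, 20]);
translate([20, 0, 586]) cube([775, 346, 20]);
translate([20, 0, 879]) cube([775, 346, 20]);
translate([20, 0, 1172]) cube([775, 346, 20]);


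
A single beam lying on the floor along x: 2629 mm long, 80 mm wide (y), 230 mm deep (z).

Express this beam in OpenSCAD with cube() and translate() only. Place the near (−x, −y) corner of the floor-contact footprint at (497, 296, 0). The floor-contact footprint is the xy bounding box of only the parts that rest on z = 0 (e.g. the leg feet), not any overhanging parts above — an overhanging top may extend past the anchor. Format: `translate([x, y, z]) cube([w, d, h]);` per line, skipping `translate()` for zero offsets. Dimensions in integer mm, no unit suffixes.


translate([497, 296, 0]) cube([2629, 80, 230]);


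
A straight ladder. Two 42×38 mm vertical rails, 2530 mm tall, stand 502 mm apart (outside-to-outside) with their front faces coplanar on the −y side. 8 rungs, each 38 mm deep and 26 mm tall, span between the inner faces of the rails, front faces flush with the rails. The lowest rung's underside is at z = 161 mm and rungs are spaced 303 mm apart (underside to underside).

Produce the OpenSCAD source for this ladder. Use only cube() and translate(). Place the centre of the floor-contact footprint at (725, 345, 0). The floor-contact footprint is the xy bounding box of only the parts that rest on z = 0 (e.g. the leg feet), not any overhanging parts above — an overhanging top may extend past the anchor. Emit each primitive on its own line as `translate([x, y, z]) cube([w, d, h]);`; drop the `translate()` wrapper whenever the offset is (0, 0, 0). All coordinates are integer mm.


// rung span = 502 - 2*42 = 418
// rung[k] z = 161 + k*303
translate([474, 326, 0]) cube([42, 38, 2530]);
translate([934, 326, 0]) cube([42, 38, 2530]);
translate([516, 326, 161]) cube([418, 38, 26]);
translate([516, 326, 464]) cube([418, 38, 26]);
translate([516, 326, 767]) cube([418, 38, 26]);
translate([516, 326, 1070]) cube([418, 38, 26]);
translate([516, 326, 1373]) cube([418, 38, 26]);
translate([516, 326, 1676]) cube([418, 38, 26]);
translate([516, 326, 1979]) cube([418, 38, 26]);
translate([516, 326, 2282]) cube([418, 38, 26]);


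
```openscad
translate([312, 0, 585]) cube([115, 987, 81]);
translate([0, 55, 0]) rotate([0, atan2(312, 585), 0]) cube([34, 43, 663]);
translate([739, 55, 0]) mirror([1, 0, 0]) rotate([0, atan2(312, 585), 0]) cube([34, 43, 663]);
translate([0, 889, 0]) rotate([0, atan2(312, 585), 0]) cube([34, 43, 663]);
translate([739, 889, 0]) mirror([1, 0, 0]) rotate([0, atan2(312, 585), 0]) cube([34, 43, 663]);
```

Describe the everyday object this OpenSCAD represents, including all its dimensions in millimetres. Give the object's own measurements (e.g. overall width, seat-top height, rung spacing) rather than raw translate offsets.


A sawhorse. A 115×987×81 mm beam (x, y, z) sits on two A-frame leg pairs. Each pair is two raked legs of 34×43 mm section (43 mm along y) splaying symmetrically in x. Each leg rises 585 mm vertically over 312 mm of horizontal reach and is 663 mm long along its own axis. Every leg's outer bottom edge rests on the floor and its outer top edge meets a bottom edge of the beam — the left legs (tilting toward +x) meet the beam's −x bottom edge, the right legs (their mirror images, tilting toward −x) meet its +x bottom edge — so the leg tops tuck under the beam, the beam's underside is 585 mm above the floor, and the feet are 739 mm apart outside-to-outside with the beam centred between them. The two leg pairs are set in 55 mm from either end of the beam.


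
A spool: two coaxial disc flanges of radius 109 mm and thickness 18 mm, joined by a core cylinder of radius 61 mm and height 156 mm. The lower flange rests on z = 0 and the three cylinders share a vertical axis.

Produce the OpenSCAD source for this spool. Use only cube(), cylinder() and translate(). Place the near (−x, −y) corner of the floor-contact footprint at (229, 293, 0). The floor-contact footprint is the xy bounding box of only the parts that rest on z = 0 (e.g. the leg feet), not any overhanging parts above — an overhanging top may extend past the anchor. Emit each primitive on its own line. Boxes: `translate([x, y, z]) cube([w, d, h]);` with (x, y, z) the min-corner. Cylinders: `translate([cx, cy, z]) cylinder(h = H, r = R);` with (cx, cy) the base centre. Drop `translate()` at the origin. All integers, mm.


translate([338, 402, 0]) cylinder(h = 18, r = 109);
translate([338, 402, 18]) cylinder(h = 156, r = 61);
translate([338, 402, 174]) cylinder(h = 18, r = 109);


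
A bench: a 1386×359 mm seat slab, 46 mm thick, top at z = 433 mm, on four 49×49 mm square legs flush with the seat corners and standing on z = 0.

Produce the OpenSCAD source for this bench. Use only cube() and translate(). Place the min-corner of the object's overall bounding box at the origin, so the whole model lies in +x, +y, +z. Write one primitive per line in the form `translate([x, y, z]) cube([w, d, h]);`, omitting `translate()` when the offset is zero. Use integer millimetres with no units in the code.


translate([0, 0, 387]) cube([1386, 359, 46]);
cube([49, 49, 387]);
translate([0, 310, 0]) cube([49, 49, 387]);
translate([1337, 0, 0]) cube([49, 49, 387]);
translate([1337, 310, 0]) cube([49, 49, 387]);


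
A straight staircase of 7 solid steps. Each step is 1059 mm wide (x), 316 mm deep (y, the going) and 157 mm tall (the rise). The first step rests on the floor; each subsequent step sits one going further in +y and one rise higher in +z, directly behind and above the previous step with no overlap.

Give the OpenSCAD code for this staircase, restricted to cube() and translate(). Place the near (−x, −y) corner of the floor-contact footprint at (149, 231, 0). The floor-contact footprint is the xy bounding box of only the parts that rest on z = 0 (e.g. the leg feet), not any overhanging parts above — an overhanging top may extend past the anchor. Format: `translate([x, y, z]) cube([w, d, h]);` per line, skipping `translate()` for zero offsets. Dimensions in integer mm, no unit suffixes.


translate([149, 231, 0]) cube([1059, 316, 157]);
translate([149, 547, 157]) cube([1059, 316, 157]);
translate([149, 863, 314]) cube([1059, 316, 157]);
translate([149, 1179, 471]) cube([1059, 316, 157]);
translate([149, 1495, 628]) cube([1059, 316, 157]);
translate([149, 1811, 785]) cube([1059, 316, 157]);
translate([149, 2127, 942]) cube([1059, 316, 157]);


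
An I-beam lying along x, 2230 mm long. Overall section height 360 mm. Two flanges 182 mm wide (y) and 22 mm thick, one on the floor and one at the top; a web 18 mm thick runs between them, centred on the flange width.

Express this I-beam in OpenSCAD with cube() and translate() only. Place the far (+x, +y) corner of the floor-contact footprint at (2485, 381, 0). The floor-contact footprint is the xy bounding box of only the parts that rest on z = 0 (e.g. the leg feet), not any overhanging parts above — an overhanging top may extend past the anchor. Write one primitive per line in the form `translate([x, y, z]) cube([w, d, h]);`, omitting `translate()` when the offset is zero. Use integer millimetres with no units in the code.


translate([255, 199, 0]) cube([2230, 182, 22]);
translate([255, 281, 22]) cube([2230, 18, 316]);
translate([255, 199, 338]) cube([2230, 182, 22]);


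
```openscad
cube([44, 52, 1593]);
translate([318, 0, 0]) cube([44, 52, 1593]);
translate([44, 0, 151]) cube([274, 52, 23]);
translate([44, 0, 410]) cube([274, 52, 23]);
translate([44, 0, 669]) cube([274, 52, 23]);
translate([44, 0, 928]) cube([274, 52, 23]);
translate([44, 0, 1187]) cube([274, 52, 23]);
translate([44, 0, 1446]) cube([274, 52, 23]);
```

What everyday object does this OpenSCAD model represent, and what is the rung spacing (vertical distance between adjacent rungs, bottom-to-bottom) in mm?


A ladder. The rung spacing is 259 mm.

Two tall 44×52 posts with 6 short bars between them — a ladder. Adjacent rungs sit at z = 151 and z = 410, so the spacing is 410 − 151 = 259 mm.
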